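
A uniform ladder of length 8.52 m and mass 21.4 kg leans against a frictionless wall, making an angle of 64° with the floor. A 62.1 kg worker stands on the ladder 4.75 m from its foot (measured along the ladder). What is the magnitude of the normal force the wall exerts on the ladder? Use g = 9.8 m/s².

About the foot of the ladder:
Ladder weight 21.4×9.8 = 209.7 N acts at 4.26 m along the ladder; its horizontal arm is 4.26·cos64° = 1.867 m → τ = 391.5 N·m clockwise.
Worker: 62.1×9.8 = 608.6 N at 4.75 m → arm 2.082 m → τ = 1267 N·m clockwise.
Wall normal N acts horizontally at the top; its moment arm is the height L sinθ = 8.52·sin64° = 7.658 m, counterclockwise.
Στ = 0 ⇒ N × 7.658 = 1658 ⇒ N = 217 N.

N_wall ≈ 217 N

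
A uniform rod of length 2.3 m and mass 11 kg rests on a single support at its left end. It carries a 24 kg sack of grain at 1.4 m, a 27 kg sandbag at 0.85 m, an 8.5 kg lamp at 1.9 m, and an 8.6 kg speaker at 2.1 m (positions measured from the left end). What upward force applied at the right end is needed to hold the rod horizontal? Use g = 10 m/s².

F ≈ 450 N

About the left end:
Beam weight: 11 × 10 = 110 N down at 1.15 m → arm 1.15 m, τ = 110 × 1.15 = 126.5 N·m clockwise.
Sack of grain: 24 × 10 = 240 N down at 1.4 m → arm 1.4 m, τ = 240 × 1.4 = 336 N·m clockwise.
Sandbag: 27 × 10 = 270 N down at 0.85 m → arm 0.85 m, τ = 270 × 0.85 = 229.5 N·m clockwise.
Lamp: 8.5 × 10 = 85 N down at 1.9 m → arm 1.9 m, τ = 85 × 1.9 = 161.5 N·m clockwise.
Speaker: 8.6 × 10 = 86 N down at 2.1 m → arm 2.1 m, τ = 86 × 2.1 = 180.6 N·m clockwise.
Net moment of the loads = 1034 N·m clockwise.
The upward force F acts at the right end, arm 2.3 m, giving F × 2.3 counterclockwise.
For rotational equilibrium, F × 2.3 = 1034, so F = 1034 / 2.3 = 450 N.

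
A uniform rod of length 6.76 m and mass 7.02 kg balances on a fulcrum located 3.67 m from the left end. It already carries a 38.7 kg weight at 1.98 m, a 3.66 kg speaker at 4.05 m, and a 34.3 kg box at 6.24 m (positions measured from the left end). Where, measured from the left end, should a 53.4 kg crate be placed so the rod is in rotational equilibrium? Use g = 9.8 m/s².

x ≈ 3.26 m from the left end

Taking torques about the fulcrum (at 3.67 m from the left end):
Beam weight: 7.02 × 9.8 = 68.8 N down at 3.38 m → arm 0.29 m, τ = 68.8 × 0.29 = 19.95 N·m counterclockwise.
Weight: 38.7 × 9.8 = 379.3 N down at 1.98 m → arm 1.69 m, τ = 379.3 × 1.69 = 641 N·m counterclockwise.
Speaker: 3.66 × 9.8 = 35.87 N down at 4.05 m → arm 0.38 m, τ = 35.87 × 0.38 = 13.63 N·m clockwise.
Box: 34.3 × 9.8 = 336.1 N down at 6.24 m → arm 2.57 m, τ = 336.1 × 2.57 = 863.8 N·m clockwise.
Net moment of existing loads = 216.5 N·m clockwise.
The crate weighs 53.4 × 9.8 = 523.3 N and must supply an equal counterclockwise moment, so its lever arm about the fulcrum is 216.5 / 523.3 = 0.414 m.
That puts it at 3.67 − 0.414 = 3.26 m from the left end.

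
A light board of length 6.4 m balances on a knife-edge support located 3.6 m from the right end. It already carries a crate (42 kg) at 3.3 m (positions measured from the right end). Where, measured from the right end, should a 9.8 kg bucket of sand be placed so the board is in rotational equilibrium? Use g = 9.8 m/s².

x ≈ 4.89 m from the right end

Take moments about the knife-edge support (at 3.6 m from the right end).
Crate: 42 × 9.8 = 411.6 N down at 3.3 m → arm 0.3 m, τ = 411.6 × 0.3 = 123.5 N·m clockwise.
Net moment of existing loads = 123.5 N·m clockwise.
The bucket of sand weighs 9.8 × 9.8 = 96.04 N and must supply an equal counterclockwise moment, so its lever arm about the knife-edge support is 123.5 / 96.04 = 1.29 m.
That puts it at 3.6 + 1.29 = 4.89 m from the right end.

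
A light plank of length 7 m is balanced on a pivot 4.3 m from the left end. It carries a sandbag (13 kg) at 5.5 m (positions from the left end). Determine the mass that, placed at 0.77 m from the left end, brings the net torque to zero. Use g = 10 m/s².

About the pivot (at 4.3 m from the left end):
Sandbag: 13 × 10 = 130 N down at 5.5 m → arm 1.2 m, τ = 130 × 1.2 = 156 N·m clockwise.
Net moment of known loads = 156 N·m clockwise.
An unknown mass m at 0.77 m has arm 3.53 m; its moment is m·g·3.53 counterclockwise.
For rotational equilibrium, m × 10 × 3.53 = 156, so m = 156 / (10 × 3.53) = 4.42 kg.

m ≈ 4.42 kg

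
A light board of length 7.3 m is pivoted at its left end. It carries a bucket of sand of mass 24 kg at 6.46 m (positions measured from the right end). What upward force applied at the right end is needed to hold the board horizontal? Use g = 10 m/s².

F ≈ 27.6 N

Take moments about the left end.
Bucket of sand: 24 × 10 = 240 N down at 6.46 m → arm 0.84 m, τ = 240 × 0.84 = 201.6 N·m clockwise.
Net moment of the loads = 201.6 N·m clockwise.
The upward force F acts at the right end, arm 7.3 m, giving F × 7.3 counterclockwise.
Στ = 0 ⇒ F × 7.3 = 201.6 ⇒ F = 201.6 / 7.3 = 27.6 N.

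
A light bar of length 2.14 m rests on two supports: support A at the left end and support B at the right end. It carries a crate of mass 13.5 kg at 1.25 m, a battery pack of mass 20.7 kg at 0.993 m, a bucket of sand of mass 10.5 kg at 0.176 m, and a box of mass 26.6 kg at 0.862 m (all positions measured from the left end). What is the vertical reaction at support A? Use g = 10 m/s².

R_A ≈ 422 N

Taking torques about support B:
Crate: 13.5 × 10 = 135 N down at 1.25 m → arm 0.89 m, τ = 135 × 0.89 = 120.2 N·m counterclockwise.
Battery pack: 20.7 × 10 = 207 N down at 0.993 m → arm 1.147 m, τ = 207 × 1.147 = 237.4 N·m counterclockwise.
Bucket of sand: 10.5 × 10 = 105 N down at 0.176 m → arm 1.964 m, τ = 105 × 1.964 = 206.2 N·m counterclockwise.
Box: 26.6 × 10 = 266 N down at 0.862 m → arm 1.278 m, τ = 266 × 1.278 = 339.9 N·m counterclockwise.
Net load moment about support B = 903.7 N·m counterclockwise.
Reaction R at support A is upward at 0 m, arm 2.14 m → moment R × 2.14 clockwise.
For rotational equilibrium, R × 2.14 = 903.7, so R = 422 N.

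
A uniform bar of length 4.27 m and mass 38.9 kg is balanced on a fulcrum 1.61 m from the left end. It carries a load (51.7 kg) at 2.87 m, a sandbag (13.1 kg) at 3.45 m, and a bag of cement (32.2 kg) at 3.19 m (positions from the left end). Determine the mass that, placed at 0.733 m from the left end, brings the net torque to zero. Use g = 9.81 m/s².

Choose the fulcrum (at 1.61 m from the left end) as the axis so the support reaction has zero arm there.
Beam weight: 38.9 × 9.81 = 381.6 N down at 2.135 m → arm 0.525 m, τ = 381.6 × 0.525 = 200.3 N·m clockwise.
Load: 51.7 × 9.81 = 507.2 N down at 2.87 m → arm 1.26 m, τ = 507.2 × 1.26 = 639.1 N·m clockwise.
Sandbag: 13.1 × 9.81 = 128.5 N down at 3.45 m → arm 1.84 m, τ = 128.5 × 1.84 = 236.4 N·m clockwise.
Bag of cement: 32.2 × 9.81 = 315.9 N down at 3.19 m → arm 1.58 m, τ = 315.9 × 1.58 = 499.1 N·m clockwise.
Net moment of known loads = 1575 N·m clockwise.
An unknown mass m at 0.733 m has arm 0.877 m; its moment is m·g·0.877 counterclockwise.
Στ = 0 ⇒ m × 9.81 × 0.877 = 1575 ⇒ m = 1575 / (9.81 × 0.877) = 183 kg.

m ≈ 183 kg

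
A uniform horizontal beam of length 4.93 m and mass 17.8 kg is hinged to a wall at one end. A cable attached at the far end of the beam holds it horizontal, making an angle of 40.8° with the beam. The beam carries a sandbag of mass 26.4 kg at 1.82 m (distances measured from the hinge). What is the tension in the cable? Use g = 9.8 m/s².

T ≈ 280 N

Sum moments about the hinge (the unknown hinge reaction has zero arm there).
Beam weight: 17.8 × 9.8 = 174.4 N down at 2.465 m → arm 2.465 m, τ = 174.4 × 2.465 = 429.9 N·m clockwise.
Sandbag: 26.4 × 9.8 = 258.7 N down at 1.82 m → arm 1.82 m, τ = 258.7 × 1.82 = 470.8 N·m clockwise.
Total clockwise load moment = 900.7 N·m.
The cable tension T acts at 4.93 m; only its component perpendicular to the beam, T sinθ, produces torque. sin 40.8° = 0.6534.
Στ = 0 ⇒ T × 4.93 × 0.6534 = 900.7 ⇒ T = 900.7 / 3.221 = 280 N.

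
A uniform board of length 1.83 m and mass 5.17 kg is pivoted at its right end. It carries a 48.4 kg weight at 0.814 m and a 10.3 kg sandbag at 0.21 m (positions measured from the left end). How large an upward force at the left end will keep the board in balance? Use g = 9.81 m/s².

Sum moments about the right end (the unknown pivot reaction has zero arm there).
Beam weight: 5.17 × 9.81 = 50.72 N down at 0.915 m → arm 0.915 m, τ = 50.72 × 0.915 = 46.41 N·m counterclockwise.
Weight: 48.4 × 9.81 = 474.8 N down at 0.814 m → arm 1.016 m, τ = 474.8 × 1.016 = 482.4 N·m counterclockwise.
Sandbag: 10.3 × 9.81 = 101 N down at 0.21 m → arm 1.62 m, τ = 101 × 1.62 = 163.6 N·m counterclockwise.
Net moment of the loads = 692.4 N·m counterclockwise.
The upward force F acts at the left end, arm 1.83 m, giving F × 1.83 clockwise.
For rotational equilibrium, F × 1.83 = 692.4, so F = 692.4 / 1.83 = 378 N.

F ≈ 378 N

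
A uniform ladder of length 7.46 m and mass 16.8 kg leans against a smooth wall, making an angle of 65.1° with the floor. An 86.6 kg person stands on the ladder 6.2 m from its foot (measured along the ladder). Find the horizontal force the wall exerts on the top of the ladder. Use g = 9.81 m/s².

N_wall ≈ 366 N

Choose the foot of the ladder as the axis so the floor normal and friction both act there and drop out.
Ladder weight 16.8×9.81 = 164.8 N acts at 3.73 m along the ladder; its horizontal arm is 3.73·cos65.1° = 1.57 m → τ = 258.7 N·m clockwise.
Person: 86.6×9.81 = 849.5 N at 6.2 m → arm 2.61 m → τ = 2217 N·m clockwise.
Wall normal N acts horizontally at the top; its moment arm is the height L sinθ = 7.46·sin65.1° = 6.767 m, counterclockwise.
Balancing moments: N × 6.767 = 2476, giving N = 366 N.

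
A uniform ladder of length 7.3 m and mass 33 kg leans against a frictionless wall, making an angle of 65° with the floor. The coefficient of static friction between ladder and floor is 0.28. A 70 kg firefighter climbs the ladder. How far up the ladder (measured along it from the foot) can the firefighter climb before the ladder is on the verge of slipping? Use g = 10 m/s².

d ≈ 4.73 m

Sum moments about the foot of the ladder (the floor normal and friction both act there and drop out).
Ladder weight 33×10 = 330 N acts at 3.65 m along the ladder; its horizontal arm is 3.65·cos65° = 1.543 m → τ = 509.2 N·m clockwise.
Firefighter weight 70×10 = 700 N at distance d → arm d·cos65° → τ = 700·d·0.4226 clockwise.
Wall normal N at the top has arm L sinθ = 6.616 m counterclockwise, so Στ = 0 gives N·6.616 = 509.2 + 295.8·d.
ΣFy = 0 ⇒ N_floor = 1030 N, so the maximum friction is μ_s·N_floor = 0.28×1030 = 288.4 N. ΣFx = 0 ⇒ N_wall = f, so at the slipping point N = 288.4 N.
Substituting: 288.4×6.616 = 509.2 + 295.8·d ⇒ d = (1908 − 509.2) / 295.8 = 4.73 m.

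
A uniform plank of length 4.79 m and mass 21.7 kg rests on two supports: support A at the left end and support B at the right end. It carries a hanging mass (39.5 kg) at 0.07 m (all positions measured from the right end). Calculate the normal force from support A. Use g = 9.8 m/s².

R_A ≈ 112 N

Sum moments about support B (its reaction then has zero moment arm).
Beam weight: 21.7 × 9.8 = 212.7 N down at 2.395 m → arm 2.395 m, τ = 212.7 × 2.395 = 509.4 N·m counterclockwise.
Hanging mass: 39.5 × 9.8 = 387.1 N down at 0.07 m → arm 0.07 m, τ = 387.1 × 0.07 = 27.1 N·m counterclockwise.
Net load moment about support B = 536.5 N·m counterclockwise.
Reaction R at support A is upward at 4.79 m, arm 4.79 m → moment R × 4.79 clockwise.
Balancing moments: R × 4.79 = 536.5, giving R = 112 N.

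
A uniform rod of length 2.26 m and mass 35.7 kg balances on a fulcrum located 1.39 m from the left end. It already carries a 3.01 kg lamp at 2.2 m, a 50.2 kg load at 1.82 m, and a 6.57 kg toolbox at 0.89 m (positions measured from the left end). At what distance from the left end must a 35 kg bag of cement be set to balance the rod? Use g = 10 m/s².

x ≈ 1.06 m from the left end

Sum moments about the fulcrum (at 1.39 m from the left end) (the support reaction has zero arm there).
Beam weight: 35.7 × 10 = 357 N down at 1.13 m → arm 0.26 m, τ = 357 × 0.26 = 92.82 N·m counterclockwise.
Lamp: 3.01 × 10 = 30.1 N down at 2.2 m → arm 0.81 m, τ = 30.1 × 0.81 = 24.38 N·m clockwise.
Load: 50.2 × 10 = 502 N down at 1.82 m → arm 0.43 m, τ = 502 × 0.43 = 215.9 N·m clockwise.
Toolbox: 6.57 × 10 = 65.7 N down at 0.89 m → arm 0.5 m, τ = 65.7 × 0.5 = 32.85 N·m counterclockwise.
Net moment of existing loads = 114.6 N·m clockwise.
The bag of cement weighs 35 × 10 = 350 N and must supply an equal counterclockwise moment, so its lever arm about the fulcrum is 114.6 / 350 = 0.327 m.
That puts it at 1.39 − 0.327 = 1.06 m from the left end.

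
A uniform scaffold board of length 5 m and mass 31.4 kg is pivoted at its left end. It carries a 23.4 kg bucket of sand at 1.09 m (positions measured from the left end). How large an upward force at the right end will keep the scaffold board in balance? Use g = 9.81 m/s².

F ≈ 204 N

Choose the left end as the axis so the unknown pivot reaction has zero arm there.
Beam weight: 31.4 × 9.81 = 308 N down at 2.5 m → arm 2.5 m, τ = 308 × 2.5 = 770 N·m clockwise.
Bucket of sand: 23.4 × 9.81 = 229.6 N down at 1.09 m → arm 1.09 m, τ = 229.6 × 1.09 = 250.3 N·m clockwise.
Net moment of the loads = 1020 N·m clockwise.
The upward force F acts at the right end, arm 5 m, giving F × 5 counterclockwise.
For rotational equilibrium, F × 5 = 1020, so F = 1020 / 5 = 204 N.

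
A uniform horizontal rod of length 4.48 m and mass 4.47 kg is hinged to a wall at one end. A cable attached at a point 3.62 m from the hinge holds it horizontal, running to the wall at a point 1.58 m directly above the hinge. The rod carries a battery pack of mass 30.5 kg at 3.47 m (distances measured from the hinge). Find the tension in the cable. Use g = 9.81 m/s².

Take moments about the hinge.
Beam weight: 4.47 × 9.81 = 43.85 N down at 2.24 m → arm 2.24 m, τ = 43.85 × 2.24 = 98.22 N·m clockwise.
Battery pack: 30.5 × 9.81 = 299.2 N down at 3.47 m → arm 3.47 m, τ = 299.2 × 3.47 = 1038 N·m clockwise.
Total clockwise load moment = 1136 N·m.
The cable tension T acts at 3.62 m; only its component perpendicular to the rod, T sinθ, produces torque. sinθ = h/√(h²+d²) = 1.58/√(1.58²+3.62²) = 0.4.
Setting net torque to zero: T × 3.62 × 0.4 = 1136 → T = 1136 / 1.448 = 785 N.

T ≈ 785 N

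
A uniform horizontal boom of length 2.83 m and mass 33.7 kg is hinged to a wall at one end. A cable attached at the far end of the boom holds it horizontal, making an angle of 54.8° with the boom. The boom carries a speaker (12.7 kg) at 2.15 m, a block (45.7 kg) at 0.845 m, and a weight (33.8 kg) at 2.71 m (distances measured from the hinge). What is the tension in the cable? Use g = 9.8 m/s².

Take moments about the hinge.
Beam weight: 33.7 × 9.8 = 330.3 N down at 1.415 m → arm 1.415 m, τ = 330.3 × 1.415 = 467.4 N·m clockwise.
Speaker: 12.7 × 9.8 = 124.5 N down at 2.15 m → arm 2.15 m, τ = 124.5 × 2.15 = 267.7 N·m clockwise.
Block: 45.7 × 9.8 = 447.9 N down at 0.845 m → arm 0.845 m, τ = 447.9 × 0.845 = 378.5 N·m clockwise.
Weight: 33.8 × 9.8 = 331.2 N down at 2.71 m → arm 2.71 m, τ = 331.2 × 2.71 = 897.6 N·m clockwise.
Total clockwise load moment = 2011 N·m.
The cable tension T acts at 2.83 m; only its component perpendicular to the boom, T sinθ, produces torque. sin 54.8° = 0.8171.
Στ = 0 ⇒ T × 2.83 × 0.8171 = 2011 ⇒ T = 2011 / 2.312 = 870 N.

T ≈ 870 N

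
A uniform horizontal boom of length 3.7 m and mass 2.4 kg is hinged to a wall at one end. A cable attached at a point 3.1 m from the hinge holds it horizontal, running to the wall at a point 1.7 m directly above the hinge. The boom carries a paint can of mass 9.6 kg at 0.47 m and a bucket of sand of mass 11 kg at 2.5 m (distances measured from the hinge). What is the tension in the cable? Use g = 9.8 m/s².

About the hinge:
Beam weight: 2.4 × 9.8 = 23.52 N down at 1.85 m → arm 1.85 m, τ = 23.52 × 1.85 = 43.51 N·m clockwise.
Paint can: 9.6 × 9.8 = 94.08 N down at 0.47 m → arm 0.47 m, τ = 94.08 × 0.47 = 44.22 N·m clockwise.
Bucket of sand: 11 × 9.8 = 107.8 N down at 2.5 m → arm 2.5 m, τ = 107.8 × 2.5 = 269.5 N·m clockwise.
Total clockwise load moment = 357.2 N·m.
The cable tension T acts at 3.1 m; only its component perpendicular to the boom, T sinθ, produces torque. sinθ = h/√(h²+d²) = 1.7/√(1.7²+3.1²) = 0.4808.
Setting net torque to zero: T × 3.1 × 0.4808 = 357.2 → T = 357.2 / 1.49 = 240 N.

T ≈ 240 N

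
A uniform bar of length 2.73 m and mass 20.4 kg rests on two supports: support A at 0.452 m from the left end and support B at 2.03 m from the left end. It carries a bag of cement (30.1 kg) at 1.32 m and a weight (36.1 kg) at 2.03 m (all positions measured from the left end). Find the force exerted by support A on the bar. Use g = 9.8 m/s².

R_A ≈ 217 N

Take moments about support B.
Beam weight: 20.4 × 9.8 = 199.9 N down at 1.365 m → arm 0.665 m, τ = 199.9 × 0.665 = 132.9 N·m counterclockwise.
Bag of cement: 30.1 × 9.8 = 295 N down at 1.32 m → arm 0.71 m, τ = 295 × 0.71 = 209.4 N·m counterclockwise.
Weight: acts at the support B, moment arm 0 → no torque.
Net load moment about support B = 342.3 N·m counterclockwise.
Reaction R at support A is upward at 0.452 m, arm 1.578 m → moment R × 1.578 clockwise.
Στ = 0 ⇒ R × 1.578 = 342.3 ⇒ R = 217 N.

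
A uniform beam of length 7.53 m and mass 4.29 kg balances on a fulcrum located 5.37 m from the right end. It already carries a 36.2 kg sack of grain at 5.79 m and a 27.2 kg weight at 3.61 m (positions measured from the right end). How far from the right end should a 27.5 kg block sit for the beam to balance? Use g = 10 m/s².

x ≈ 6.81 m from the right end

Sum moments about the fulcrum (at 5.37 m from the right end) (the support reaction has zero arm there).
Beam weight: 4.29 × 10 = 42.9 N down at 3.765 m → arm 1.605 m, τ = 42.9 × 1.605 = 68.85 N·m clockwise.
Sack of grain: 36.2 × 10 = 362 N down at 5.79 m → arm 0.42 m, τ = 362 × 0.42 = 152 N·m counterclockwise.
Weight: 27.2 × 10 = 272 N down at 3.61 m → arm 1.76 m, τ = 272 × 1.76 = 478.7 N·m clockwise.
Net moment of existing loads = 395.5 N·m clockwise.
The block weighs 27.5 × 10 = 275 N and must supply an equal counterclockwise moment, so its lever arm about the fulcrum is 395.5 / 275 = 1.44 m.
That puts it at 5.37 + 1.44 = 6.81 m from the right end.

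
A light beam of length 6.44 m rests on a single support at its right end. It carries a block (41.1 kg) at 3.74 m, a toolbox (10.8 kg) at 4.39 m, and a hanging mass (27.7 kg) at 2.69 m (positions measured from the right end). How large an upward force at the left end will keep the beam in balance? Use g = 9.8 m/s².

Take moments about the right end.
Block: 41.1 × 9.8 = 402.8 N down at 3.74 m → arm 3.74 m, τ = 402.8 × 3.74 = 1506 N·m counterclockwise.
Toolbox: 10.8 × 9.8 = 105.8 N down at 4.39 m → arm 4.39 m, τ = 105.8 × 4.39 = 464.5 N·m counterclockwise.
Hanging mass: 27.7 × 9.8 = 271.5 N down at 2.69 m → arm 2.69 m, τ = 271.5 × 2.69 = 730.3 N·m counterclockwise.
Net moment of the loads = 2701 N·m counterclockwise.
The upward force F acts at the left end, arm 6.44 m, giving F × 6.44 clockwise.
Στ = 0 ⇒ F × 6.44 = 2701 ⇒ F = 2701 / 6.44 = 419 N.

F ≈ 419 N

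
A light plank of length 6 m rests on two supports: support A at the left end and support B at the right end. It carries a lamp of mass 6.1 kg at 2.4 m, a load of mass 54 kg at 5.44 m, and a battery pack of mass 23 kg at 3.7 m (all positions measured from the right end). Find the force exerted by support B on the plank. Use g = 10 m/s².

Take moments about support A.
Lamp: 6.1 × 10 = 61 N down at 2.4 m → arm 3.6 m, τ = 61 × 3.6 = 219.6 N·m clockwise.
Load: 54 × 10 = 540 N down at 5.44 m → arm 0.56 m, τ = 540 × 0.56 = 302.4 N·m clockwise.
Battery pack: 23 × 10 = 230 N down at 3.7 m → arm 2.3 m, τ = 230 × 2.3 = 529 N·m clockwise.
Net load moment about support A = 1051 N·m clockwise.
Reaction R at support B is upward at 0 m, arm 6 m → moment R × 6 counterclockwise.
For rotational equilibrium, R × 6 = 1051, so R = 175 N.

R_B ≈ 175 N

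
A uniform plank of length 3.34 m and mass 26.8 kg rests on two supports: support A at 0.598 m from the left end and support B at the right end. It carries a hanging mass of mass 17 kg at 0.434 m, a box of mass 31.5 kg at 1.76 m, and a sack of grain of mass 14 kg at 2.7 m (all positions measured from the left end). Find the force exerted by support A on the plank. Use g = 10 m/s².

About support B:
Beam weight: 26.8 × 10 = 268 N down at 1.67 m → arm 1.67 m, τ = 268 × 1.67 = 447.6 N·m counterclockwise.
Hanging mass: 17 × 10 = 170 N down at 0.434 m → arm 2.906 m, τ = 170 × 2.906 = 494 N·m counterclockwise.
Box: 31.5 × 10 = 315 N down at 1.76 m → arm 1.58 m, τ = 315 × 1.58 = 497.7 N·m counterclockwise.
Sack of grain: 14 × 10 = 140 N down at 2.7 m → arm 0.64 m, τ = 140 × 0.64 = 89.6 N·m counterclockwise.
Net load moment about support B = 1529 N·m counterclockwise.
Reaction R at support A is upward at 0.598 m, arm 2.742 m → moment R × 2.742 clockwise.
Balancing moments: R × 2.742 = 1529, giving R = 558 N.

R_A ≈ 558 N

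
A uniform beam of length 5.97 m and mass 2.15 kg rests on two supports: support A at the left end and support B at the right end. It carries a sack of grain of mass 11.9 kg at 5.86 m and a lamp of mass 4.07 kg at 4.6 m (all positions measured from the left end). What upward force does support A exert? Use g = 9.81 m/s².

R_A ≈ 21.9 N

Take moments about support B.
Beam weight: 2.15 × 9.81 = 21.09 N down at 2.985 m → arm 2.985 m, τ = 21.09 × 2.985 = 62.95 N·m counterclockwise.
Sack of grain: 11.9 × 9.81 = 116.7 N down at 5.86 m → arm 0.11 m, τ = 116.7 × 0.11 = 12.84 N·m counterclockwise.
Lamp: 4.07 × 9.81 = 39.93 N down at 4.6 m → arm 1.37 m, τ = 39.93 × 1.37 = 54.7 N·m counterclockwise.
Net load moment about support B = 130.5 N·m counterclockwise.
Reaction R at support A is upward at 0 m, arm 5.97 m → moment R × 5.97 clockwise.
Setting net torque to zero: R × 5.97 = 130.5 → R = 21.9 N.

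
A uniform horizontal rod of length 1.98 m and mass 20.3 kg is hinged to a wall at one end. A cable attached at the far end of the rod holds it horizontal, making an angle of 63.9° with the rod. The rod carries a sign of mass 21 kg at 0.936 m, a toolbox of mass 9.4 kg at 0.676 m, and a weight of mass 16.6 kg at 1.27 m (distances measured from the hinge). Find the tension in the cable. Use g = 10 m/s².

T ≈ 378 N

Sum moments about the hinge (the unknown hinge reaction has zero arm there).
Beam weight: 20.3 × 10 = 203 N down at 0.99 m → arm 0.99 m, τ = 203 × 0.99 = 201 N·m clockwise.
Sign: 21 × 10 = 210 N down at 0.936 m → arm 0.936 m, τ = 210 × 0.936 = 196.6 N·m clockwise.
Toolbox: 9.4 × 10 = 94 N down at 0.676 m → arm 0.676 m, τ = 94 × 0.676 = 63.54 N·m clockwise.
Weight: 16.6 × 10 = 166 N down at 1.27 m → arm 1.27 m, τ = 166 × 1.27 = 210.8 N·m clockwise.
Total clockwise load moment = 671.9 N·m.
The cable tension T acts at 1.98 m; only its component perpendicular to the rod, T sinθ, produces torque. sin 63.9° = 0.898.
Στ = 0 ⇒ T × 1.98 × 0.898 = 671.9 ⇒ T = 671.9 / 1.778 = 378 N.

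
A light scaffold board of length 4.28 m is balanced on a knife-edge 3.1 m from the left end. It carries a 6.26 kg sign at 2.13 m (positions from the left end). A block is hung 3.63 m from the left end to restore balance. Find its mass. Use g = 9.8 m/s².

m ≈ 11.5 kg

Sum moments about the knife-edge (at 3.1 m from the left end) (the support reaction has zero arm there).
Sign: 6.26 × 9.8 = 61.35 N down at 2.13 m → arm 0.97 m, τ = 61.35 × 0.97 = 59.51 N·m counterclockwise.
Net moment of known loads = 59.51 N·m counterclockwise.
An unknown mass m at 3.63 m has arm 0.53 m; its moment is m·g·0.53 clockwise.
For rotational equilibrium, m × 9.8 × 0.53 = 59.51, so m = 59.51 / (9.8 × 0.53) = 11.5 kg.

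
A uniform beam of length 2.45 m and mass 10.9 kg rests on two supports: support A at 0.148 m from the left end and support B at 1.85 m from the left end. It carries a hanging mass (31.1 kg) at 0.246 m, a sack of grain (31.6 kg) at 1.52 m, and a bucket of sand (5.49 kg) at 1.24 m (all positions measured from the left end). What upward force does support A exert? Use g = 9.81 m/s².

R_A ≈ 406 N

Take moments about support B.
Beam weight: 10.9 × 9.81 = 106.9 N down at 1.225 m → arm 0.625 m, τ = 106.9 × 0.625 = 66.81 N·m counterclockwise.
Hanging mass: 31.1 × 9.81 = 305.1 N down at 0.246 m → arm 1.604 m, τ = 305.1 × 1.604 = 489.4 N·m counterclockwise.
Sack of grain: 31.6 × 9.81 = 310 N down at 1.52 m → arm 0.33 m, τ = 310 × 0.33 = 102.3 N·m counterclockwise.
Bucket of sand: 5.49 × 9.81 = 53.86 N down at 1.24 m → arm 0.61 m, τ = 53.86 × 0.61 = 32.85 N·m counterclockwise.
Net load moment about support B = 691.4 N·m counterclockwise.
Reaction R at support A is upward at 0.148 m, arm 1.702 m → moment R × 1.702 clockwise.
Στ = 0 ⇒ R × 1.702 = 691.4 ⇒ R = 406 N.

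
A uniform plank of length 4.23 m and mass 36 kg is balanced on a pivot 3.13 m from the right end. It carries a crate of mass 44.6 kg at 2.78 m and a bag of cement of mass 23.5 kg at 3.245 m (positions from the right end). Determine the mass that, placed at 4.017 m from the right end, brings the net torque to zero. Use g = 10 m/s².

Taking torques about the pivot (at 3.13 m from the right end):
Beam weight: 36 × 10 = 360 N down at 2.115 m → arm 1.015 m, τ = 360 × 1.015 = 365.4 N·m clockwise.
Crate: 44.6 × 10 = 446 N down at 2.78 m → arm 0.35 m, τ = 446 × 0.35 = 156.1 N·m clockwise.
Bag of cement: 23.5 × 10 = 235 N down at 3.245 m → arm 0.115 m, τ = 235 × 0.115 = 27.03 N·m counterclockwise.
Net moment of known loads = 494.5 N·m clockwise.
An unknown mass m at 4.017 m has arm 0.887 m; its moment is m·g·0.887 counterclockwise.
Setting net torque to zero: m × 10 × 0.887 = 494.5 → m = 494.5 / (10 × 0.887) = 55.7 kg.

m ≈ 55.7 kg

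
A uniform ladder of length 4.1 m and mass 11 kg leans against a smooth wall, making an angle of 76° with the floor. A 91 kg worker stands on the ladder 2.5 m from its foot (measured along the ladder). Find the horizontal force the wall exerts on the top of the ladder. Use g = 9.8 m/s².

N_wall ≈ 149 N

About the foot of the ladder:
Ladder weight 11×9.8 = 107.8 N acts at 2.05 m along the ladder; its horizontal arm is 2.05·cos76° = 0.4959 m → τ = 53.46 N·m clockwise.
Worker: 91×9.8 = 891.8 N at 2.5 m → arm 0.6048 m → τ = 539.4 N·m clockwise.
Wall normal N acts horizontally at the top; its moment arm is the height L sinθ = 4.1·sin76° = 3.978 m, counterclockwise.
Στ = 0 ⇒ N × 3.978 = 592.9 ⇒ N = 149 N.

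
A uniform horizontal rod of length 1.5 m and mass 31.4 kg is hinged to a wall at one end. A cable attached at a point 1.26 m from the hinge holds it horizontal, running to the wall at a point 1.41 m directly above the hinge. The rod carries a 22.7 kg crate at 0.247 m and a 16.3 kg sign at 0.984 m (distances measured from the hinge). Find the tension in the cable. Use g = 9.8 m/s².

T ≈ 471 N

Sum moments about the hinge (the unknown hinge reaction has zero arm there).
Beam weight: 31.4 × 9.8 = 307.7 N down at 0.75 m → arm 0.75 m, τ = 307.7 × 0.75 = 230.8 N·m clockwise.
Crate: 22.7 × 9.8 = 222.5 N down at 0.247 m → arm 0.247 m, τ = 222.5 × 0.247 = 54.96 N·m clockwise.
Sign: 16.3 × 9.8 = 159.7 N down at 0.984 m → arm 0.984 m, τ = 159.7 × 0.984 = 157.1 N·m clockwise.
Total clockwise load moment = 442.9 N·m.
The cable tension T acts at 1.26 m; only its component perpendicular to the rod, T sinθ, produces torque. sinθ = h/√(h²+d²) = 1.41/√(1.41²+1.26²) = 0.7457.
For rotational equilibrium, T × 1.26 × 0.7457 = 442.9, so T = 442.9 / 0.9396 = 471 N.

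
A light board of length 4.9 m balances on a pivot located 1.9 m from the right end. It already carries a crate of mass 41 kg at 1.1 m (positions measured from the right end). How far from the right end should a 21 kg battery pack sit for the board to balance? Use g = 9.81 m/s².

x ≈ 3.46 m from the right end

Take moments about the pivot (at 1.9 m from the right end).
Crate: 41 × 9.81 = 402.2 N down at 1.1 m → arm 0.8 m, τ = 402.2 × 0.8 = 321.8 N·m clockwise.
Net moment of existing loads = 321.8 N·m clockwise.
The battery pack weighs 21 × 9.81 = 206 N and must supply an equal counterclockwise moment, so its lever arm about the pivot is 321.8 / 206 = 1.56 m.
That puts it at 1.9 + 1.56 = 3.46 m from the right end.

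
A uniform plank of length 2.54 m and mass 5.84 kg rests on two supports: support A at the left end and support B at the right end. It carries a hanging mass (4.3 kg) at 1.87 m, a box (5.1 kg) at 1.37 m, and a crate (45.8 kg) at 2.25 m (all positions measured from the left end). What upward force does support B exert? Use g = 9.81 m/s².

About support A:
Beam weight: 5.84 × 9.81 = 57.29 N down at 1.27 m → arm 1.27 m, τ = 57.29 × 1.27 = 72.76 N·m clockwise.
Hanging mass: 4.3 × 9.81 = 42.18 N down at 1.87 m → arm 1.87 m, τ = 42.18 × 1.87 = 78.88 N·m clockwise.
Box: 5.1 × 9.81 = 50.03 N down at 1.37 m → arm 1.37 m, τ = 50.03 × 1.37 = 68.54 N·m clockwise.
Crate: 45.8 × 9.81 = 449.3 N down at 2.25 m → arm 2.25 m, τ = 449.3 × 2.25 = 1011 N·m clockwise.
Net load moment about support A = 1231 N·m clockwise.
Reaction R at support B is upward at 2.54 m, arm 2.54 m → moment R × 2.54 counterclockwise.
Balancing moments: R × 2.54 = 1231, giving R = 485 N.

R_B ≈ 485 N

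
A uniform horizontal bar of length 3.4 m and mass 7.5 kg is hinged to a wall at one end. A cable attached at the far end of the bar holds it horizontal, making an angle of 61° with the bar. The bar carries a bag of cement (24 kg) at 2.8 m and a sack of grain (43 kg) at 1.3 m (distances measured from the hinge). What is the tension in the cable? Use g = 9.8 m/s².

T ≈ 448 N

Sum moments about the hinge (the unknown hinge reaction has zero arm there).
Beam weight: 7.5 × 9.8 = 73.5 N down at 1.7 m → arm 1.7 m, τ = 73.5 × 1.7 = 125 N·m clockwise.
Bag of cement: 24 × 9.8 = 235.2 N down at 2.8 m → arm 2.8 m, τ = 235.2 × 2.8 = 658.6 N·m clockwise.
Sack of grain: 43 × 9.8 = 421.4 N down at 1.3 m → arm 1.3 m, τ = 421.4 × 1.3 = 547.8 N·m clockwise.
Total clockwise load moment = 1331 N·m.
The cable tension T acts at 3.4 m; only its component perpendicular to the bar, T sinθ, produces torque. sin 61° = 0.8746.
Setting net torque to zero: T × 3.4 × 0.8746 = 1331 → T = 1331 / 2.974 = 448 N.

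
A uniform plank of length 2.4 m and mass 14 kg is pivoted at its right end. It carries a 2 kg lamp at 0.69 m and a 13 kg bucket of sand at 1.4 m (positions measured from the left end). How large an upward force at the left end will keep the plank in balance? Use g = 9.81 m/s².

About the right end:
Beam weight: 14 × 9.81 = 137.3 N down at 1.2 m → arm 1.2 m, τ = 137.3 × 1.2 = 164.8 N·m counterclockwise.
Lamp: 2 × 9.81 = 19.62 N down at 0.69 m → arm 1.71 m, τ = 19.62 × 1.71 = 33.55 N·m counterclockwise.
Bucket of sand: 13 × 9.81 = 127.5 N down at 1.4 m → arm 1 m, τ = 127.5 × 1 = 127.5 N·m counterclockwise.
Net moment of the loads = 325.9 N·m counterclockwise.
The upward force F acts at the left end, arm 2.4 m, giving F × 2.4 clockwise.
Setting net torque to zero: F × 2.4 = 325.9 → F = 325.9 / 2.4 = 136 N.

F ≈ 136 N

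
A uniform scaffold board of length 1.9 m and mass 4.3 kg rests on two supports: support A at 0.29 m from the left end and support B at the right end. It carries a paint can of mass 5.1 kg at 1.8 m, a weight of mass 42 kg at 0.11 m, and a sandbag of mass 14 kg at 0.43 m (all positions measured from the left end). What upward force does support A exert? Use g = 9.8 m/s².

R_A ≈ 611 N

Taking torques about support B:
Beam weight: 4.3 × 9.8 = 42.14 N down at 0.95 m → arm 0.95 m, τ = 42.14 × 0.95 = 40.03 N·m counterclockwise.
Paint can: 5.1 × 9.8 = 49.98 N down at 1.8 m → arm 0.1 m, τ = 49.98 × 0.1 = 4.998 N·m counterclockwise.
Weight: 42 × 9.8 = 411.6 N down at 0.11 m → arm 1.79 m, τ = 411.6 × 1.79 = 736.8 N·m counterclockwise.
Sandbag: 14 × 9.8 = 137.2 N down at 0.43 m → arm 1.47 m, τ = 137.2 × 1.47 = 201.7 N·m counterclockwise.
Net load moment about support B = 983.5 N·m counterclockwise.
Reaction R at support A is upward at 0.29 m, arm 1.61 m → moment R × 1.61 clockwise.
For rotational equilibrium, R × 1.61 = 983.5, so R = 611 N.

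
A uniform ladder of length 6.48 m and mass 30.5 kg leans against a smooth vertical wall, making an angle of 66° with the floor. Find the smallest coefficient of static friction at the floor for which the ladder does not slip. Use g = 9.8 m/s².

Choose the foot of the ladder as the axis so the floor normal and friction both act there and drop out.
Ladder weight 30.5×9.8 = 298.9 N acts at 3.24 m along the ladder; its horizontal arm is 3.24·cos66° = 1.318 m → τ = 394 N·m clockwise.
Wall normal N acts horizontally at the top; its moment arm is the height L sinθ = 6.48·sin66° = 5.92 m, counterclockwise.
For rotational equilibrium, N × 5.92 = 394, so N = 66.55 N.
ΣFx = 0 ⇒ f = N_wall = 66.55 N. ΣFy = 0 ⇒ N_floor = 298.9 N.
μ_min = f / N_floor = 66.55 / 298.9 = 0.223.

μ_min ≈ 0.223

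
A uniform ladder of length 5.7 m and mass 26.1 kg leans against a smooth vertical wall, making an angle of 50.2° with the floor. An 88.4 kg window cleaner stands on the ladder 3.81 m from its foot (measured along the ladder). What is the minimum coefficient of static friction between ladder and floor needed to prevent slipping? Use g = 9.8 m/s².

About the foot of the ladder:
Ladder weight 26.1×9.8 = 255.8 N acts at 2.85 m along the ladder; its horizontal arm is 2.85·cos50.2° = 1.824 m → τ = 466.6 N·m clockwise.
Window cleaner: 88.4×9.8 = 866.3 N at 3.81 m → arm 2.439 m → τ = 2113 N·m clockwise.
Wall normal N acts horizontally at the top; its moment arm is the height L sinθ = 5.7·sin50.2° = 4.379 m, counterclockwise.
Στ = 0 ⇒ N × 4.379 = 2580 ⇒ N = 589.2 N.
ΣFx = 0 ⇒ f = N_wall = 589.2 N. ΣFy = 0 ⇒ N_floor = 1122 N.
μ_min = f / N_floor = 589.2 / 1122 = 0.525.

μ_min ≈ 0.525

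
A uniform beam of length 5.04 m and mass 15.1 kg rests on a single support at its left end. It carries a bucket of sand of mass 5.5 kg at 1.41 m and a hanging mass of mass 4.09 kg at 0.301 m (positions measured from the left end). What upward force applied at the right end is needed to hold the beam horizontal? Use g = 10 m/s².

About the left end:
Beam weight: 15.1 × 10 = 151 N down at 2.52 m → arm 2.52 m, τ = 151 × 2.52 = 380.5 N·m clockwise.
Bucket of sand: 5.5 × 10 = 55 N down at 1.41 m → arm 1.41 m, τ = 55 × 1.41 = 77.55 N·m clockwise.
Hanging mass: 4.09 × 10 = 40.9 N down at 0.301 m → arm 0.301 m, τ = 40.9 × 0.301 = 12.31 N·m clockwise.
Net moment of the loads = 470.4 N·m clockwise.
The upward force F acts at the right end, arm 5.04 m, giving F × 5.04 counterclockwise.
Setting net torque to zero: F × 5.04 = 470.4 → F = 470.4 / 5.04 = 93.3 N.

F ≈ 93.3 N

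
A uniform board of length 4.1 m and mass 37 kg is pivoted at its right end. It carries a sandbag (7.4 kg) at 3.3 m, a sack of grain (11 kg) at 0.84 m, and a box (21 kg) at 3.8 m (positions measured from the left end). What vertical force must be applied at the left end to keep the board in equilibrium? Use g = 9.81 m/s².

F ≈ 297 N

Sum moments about the right end (the unknown pivot reaction has zero arm there).
Beam weight: 37 × 9.81 = 363 N down at 2.05 m → arm 2.05 m, τ = 363 × 2.05 = 744.1 N·m counterclockwise.
Sandbag: 7.4 × 9.81 = 72.59 N down at 3.3 m → arm 0.8 m, τ = 72.59 × 0.8 = 58.07 N·m counterclockwise.
Sack of grain: 11 × 9.81 = 107.9 N down at 0.84 m → arm 3.26 m, τ = 107.9 × 3.26 = 351.8 N·m counterclockwise.
Box: 21 × 9.81 = 206 N down at 3.8 m → arm 0.3 m, τ = 206 × 0.3 = 61.8 N·m counterclockwise.
Net moment of the loads = 1216 N·m counterclockwise.
The upward force F acts at the left end, arm 4.1 m, giving F × 4.1 clockwise.
Balancing moments: F × 4.1 = 1216, giving F = 1216 / 4.1 = 297 N.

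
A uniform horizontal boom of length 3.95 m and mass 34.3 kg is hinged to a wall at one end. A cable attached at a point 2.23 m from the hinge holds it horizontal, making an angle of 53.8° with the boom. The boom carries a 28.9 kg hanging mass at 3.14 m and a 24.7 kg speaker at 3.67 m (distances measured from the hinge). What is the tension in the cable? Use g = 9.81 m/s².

Taking torques about the hinge:
Beam weight: 34.3 × 9.81 = 336.5 N down at 1.975 m → arm 1.975 m, τ = 336.5 × 1.975 = 664.6 N·m clockwise.
Hanging mass: 28.9 × 9.81 = 283.5 N down at 3.14 m → arm 3.14 m, τ = 283.5 × 3.14 = 890.2 N·m clockwise.
Speaker: 24.7 × 9.81 = 242.3 N down at 3.67 m → arm 3.67 m, τ = 242.3 × 3.67 = 889.2 N·m clockwise.
Total clockwise load moment = 2444 N·m.
The cable tension T acts at 2.23 m; only its component perpendicular to the boom, T sinθ, produces torque. sin 53.8° = 0.807.
Balancing moments: T × 2.23 × 0.807 = 2444, giving T = 2444 / 1.8 = 1360 N.

T ≈ 1360 N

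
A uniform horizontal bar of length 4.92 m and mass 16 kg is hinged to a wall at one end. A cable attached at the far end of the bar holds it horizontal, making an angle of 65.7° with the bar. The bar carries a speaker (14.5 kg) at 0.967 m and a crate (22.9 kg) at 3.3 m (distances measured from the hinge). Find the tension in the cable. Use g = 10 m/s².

About the hinge:
Beam weight: 16 × 10 = 160 N down at 2.46 m → arm 2.46 m, τ = 160 × 2.46 = 393.6 N·m clockwise.
Speaker: 14.5 × 10 = 145 N down at 0.967 m → arm 0.967 m, τ = 145 × 0.967 = 140.2 N·m clockwise.
Crate: 22.9 × 10 = 229 N down at 3.3 m → arm 3.3 m, τ = 229 × 3.3 = 755.7 N·m clockwise.
Total clockwise load moment = 1290 N·m.
The cable tension T acts at 4.92 m; only its component perpendicular to the bar, T sinθ, produces torque. sin 65.7° = 0.9114.
For rotational equilibrium, T × 4.92 × 0.9114 = 1290, so T = 1290 / 4.484 = 288 N.

T ≈ 288 N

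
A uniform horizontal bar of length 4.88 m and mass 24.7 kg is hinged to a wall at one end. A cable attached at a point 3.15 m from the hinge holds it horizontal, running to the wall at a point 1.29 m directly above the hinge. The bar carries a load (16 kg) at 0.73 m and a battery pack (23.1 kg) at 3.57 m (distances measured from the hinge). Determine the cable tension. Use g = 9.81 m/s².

Take moments about the hinge.
Beam weight: 24.7 × 9.81 = 242.3 N down at 2.44 m → arm 2.44 m, τ = 242.3 × 2.44 = 591.2 N·m clockwise.
Load: 16 × 9.81 = 157 N down at 0.73 m → arm 0.73 m, τ = 157 × 0.73 = 114.6 N·m clockwise.
Battery pack: 23.1 × 9.81 = 226.6 N down at 3.57 m → arm 3.57 m, τ = 226.6 × 3.57 = 809 N·m clockwise.
Total clockwise load moment = 1515 N·m.
The cable tension T acts at 3.15 m; only its component perpendicular to the bar, T sinθ, produces torque. sinθ = h/√(h²+d²) = 1.29/√(1.29²+3.15²) = 0.379.
Balancing moments: T × 3.15 × 0.379 = 1515, giving T = 1515 / 1.194 = 1270 N.

T ≈ 1270 N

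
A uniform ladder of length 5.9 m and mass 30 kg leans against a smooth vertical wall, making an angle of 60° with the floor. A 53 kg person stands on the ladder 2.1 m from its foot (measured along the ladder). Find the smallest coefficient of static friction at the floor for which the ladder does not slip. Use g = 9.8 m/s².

μ_min ≈ 0.236

Choose the foot of the ladder as the axis so the floor normal and friction both act there and drop out.
Ladder weight 30×9.8 = 294 N acts at 2.95 m along the ladder; its horizontal arm is 2.95·cos60° = 1.475 m → τ = 433.7 N·m clockwise.
Person: 53×9.8 = 519.4 N at 2.1 m → arm 1.05 m → τ = 545.4 N·m clockwise.
Wall normal N acts horizontally at the top; its moment arm is the height L sinθ = 5.9·sin60° = 5.11 m, counterclockwise.
For rotational equilibrium, N × 5.11 = 979.1, so N = 191.6 N.
ΣFx = 0 ⇒ f = N_wall = 191.6 N. ΣFy = 0 ⇒ N_floor = 813.4 N.
μ_min = f / N_floor = 191.6 / 813.4 = 0.236.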